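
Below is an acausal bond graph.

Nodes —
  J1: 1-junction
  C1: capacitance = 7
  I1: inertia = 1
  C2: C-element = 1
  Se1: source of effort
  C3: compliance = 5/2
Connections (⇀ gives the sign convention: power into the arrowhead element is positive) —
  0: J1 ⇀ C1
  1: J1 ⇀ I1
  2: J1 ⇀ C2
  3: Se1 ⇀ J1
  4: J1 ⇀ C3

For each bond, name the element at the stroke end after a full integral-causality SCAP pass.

#3 →J1  (Se1: effort source, stroke at far end)
#0 →J1  (C1 outputs effort q/C1)
#1 →I1  (I1 integral (f out))
#2 →J1  (1-jn J1 has f-setter on 1)
#4 →J1  (J1: bond 1 brought flow, rest push out)

#0 stroke→J1
#1 stroke→I1
#2 stroke→J1
#3 stroke→J1
#4 stroke→J1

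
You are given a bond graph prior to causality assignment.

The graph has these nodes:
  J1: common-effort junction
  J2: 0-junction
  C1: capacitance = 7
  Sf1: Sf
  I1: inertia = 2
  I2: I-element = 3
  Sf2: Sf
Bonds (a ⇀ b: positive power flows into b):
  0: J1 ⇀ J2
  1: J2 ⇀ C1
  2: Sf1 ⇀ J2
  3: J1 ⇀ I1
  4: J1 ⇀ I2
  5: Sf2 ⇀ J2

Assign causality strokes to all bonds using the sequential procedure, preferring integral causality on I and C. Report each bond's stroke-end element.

b0 |J1
b1 |J2
b2 |Sf1
b3 |I1
b4 |I2
b5 |Sf2

bond 2 →Sf1  (source Sf1 imposes f)
bond 5 →Sf2  (Sf2: flow source, stroke at near end)
bond 1 →J2  (C1 integral (e out))
bond 0 →J1  (0-jn J2 has e-setter on 1)
bond 3 →I1  (0-jn J1 has e-setter on 0)
bond 4 →I2  (J1 effort already set via bond 0)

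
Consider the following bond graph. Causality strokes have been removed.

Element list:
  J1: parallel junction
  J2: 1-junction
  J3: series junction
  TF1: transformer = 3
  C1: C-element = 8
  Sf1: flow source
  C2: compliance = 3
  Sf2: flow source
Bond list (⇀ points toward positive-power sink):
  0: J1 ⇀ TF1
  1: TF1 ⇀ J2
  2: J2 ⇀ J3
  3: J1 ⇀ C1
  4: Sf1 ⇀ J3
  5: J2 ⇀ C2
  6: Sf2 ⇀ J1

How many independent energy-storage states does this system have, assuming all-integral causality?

β4 |Sf1  (Sf1 (Sf) sets flow on bond)
β6 |Sf2  (Sf2 fixes flow; stroke at Sf2)
β2 |J3  (J3: bond 4 brought flow, rest push out)
β1 |J2  (J2 flow already set via bond 2)
β5 |J2  (1-jn J2 has f-setter on 2)
β0 |TF1  (TF1 one-in-one-out from 1)
β3 |J1  (J1: last free bond brings effort in)

2  (C1, C2 all integral)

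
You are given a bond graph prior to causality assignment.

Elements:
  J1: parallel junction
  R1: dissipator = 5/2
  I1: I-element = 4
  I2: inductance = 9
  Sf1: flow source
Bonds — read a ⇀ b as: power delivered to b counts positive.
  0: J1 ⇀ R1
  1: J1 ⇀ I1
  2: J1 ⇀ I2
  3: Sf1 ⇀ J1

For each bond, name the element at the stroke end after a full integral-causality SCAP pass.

β3 stroke→Sf1  (Sf1 (Sf) sets flow on bond)
β1 stroke→I1  (I1 outputs flow p/I1)
β2 stroke→I2  (prefer integral on I2)
β0 stroke→J1  (J1: last free bond brings effort in)

#0 stroke→J1
#1 stroke→I1
#2 stroke→I2
#3 stroke→Sf1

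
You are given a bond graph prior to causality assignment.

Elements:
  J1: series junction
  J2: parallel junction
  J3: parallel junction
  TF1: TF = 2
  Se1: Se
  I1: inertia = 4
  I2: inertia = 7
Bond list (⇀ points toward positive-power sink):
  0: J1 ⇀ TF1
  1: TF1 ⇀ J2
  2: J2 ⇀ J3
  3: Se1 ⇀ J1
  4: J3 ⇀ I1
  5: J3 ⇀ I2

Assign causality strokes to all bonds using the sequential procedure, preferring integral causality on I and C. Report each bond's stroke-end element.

bond 0 |TF1
bond 1 |J2
bond 2 |J3
bond 3 |J1
bond 4 |I1
bond 5 |I2

b3 stroke→J1  (Se1: effort source, stroke at far end)
b0 stroke→TF1  (J1 needs exactly one f-in)
b1 stroke→J2  (through TF1, causality passes straight; one stroke at TF1)
b2 stroke→J3  (0-jn J2 has e-setter on 1)
b4 stroke→I1  (common-e at J3 fixed by 2)
b5 stroke→I2  (common-e at J3 fixed by 2)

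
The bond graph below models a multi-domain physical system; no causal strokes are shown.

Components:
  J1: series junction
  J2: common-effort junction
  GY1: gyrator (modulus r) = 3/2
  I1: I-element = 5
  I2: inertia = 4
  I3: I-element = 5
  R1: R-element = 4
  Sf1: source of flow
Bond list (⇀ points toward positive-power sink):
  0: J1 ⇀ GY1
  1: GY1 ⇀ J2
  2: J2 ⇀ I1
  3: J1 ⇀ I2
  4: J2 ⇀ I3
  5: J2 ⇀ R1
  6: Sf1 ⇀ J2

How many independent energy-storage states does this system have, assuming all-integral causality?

3  (I1, I2, I3 all integral)

b6 stroke at Sf1  (Sf1: flow source, stroke at near end)
b2 stroke at I1  (I1 outputs flow p/I1)
b3 stroke at I2  (I2 integral (f out))
b0 stroke at J1  (common-f at J1 fixed by 3)
b1 stroke at J2  (GY1 both-in/both-out from 0)
b4 stroke at I3  (J2: bond 1 brought effort, rest push out)
b5 stroke at R1  (0-jn J2 has e-setter on 1)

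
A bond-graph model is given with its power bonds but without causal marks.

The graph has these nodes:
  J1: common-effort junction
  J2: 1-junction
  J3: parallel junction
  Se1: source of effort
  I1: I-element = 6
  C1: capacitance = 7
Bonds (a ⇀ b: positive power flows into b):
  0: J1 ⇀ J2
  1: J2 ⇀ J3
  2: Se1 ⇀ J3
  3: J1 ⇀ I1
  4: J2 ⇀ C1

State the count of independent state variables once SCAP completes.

bond 2 |J3  (Se1: effort source, stroke at far end)
bond 1 |J2  (common-e at J3 fixed by 2)
bond 3 |I1  (I1: I, integral causality)
bond 0 |J1  (J1 needs exactly one e-in)
bond 4 |J2  (J2 flow already set via bond 0)

2  (C1, I1 all integral)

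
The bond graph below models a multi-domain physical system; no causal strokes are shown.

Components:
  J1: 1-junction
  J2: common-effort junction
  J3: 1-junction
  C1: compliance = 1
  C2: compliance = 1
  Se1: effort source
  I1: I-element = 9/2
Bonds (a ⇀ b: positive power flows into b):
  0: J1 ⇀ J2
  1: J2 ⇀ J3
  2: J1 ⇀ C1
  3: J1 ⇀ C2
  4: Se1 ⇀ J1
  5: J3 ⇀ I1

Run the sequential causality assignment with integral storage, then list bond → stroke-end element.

bond 0 |J2
bond 1 |J3
bond 2 |J1
bond 3 |J1
bond 4 |J1
bond 5 |I1

β4 stroke→J1  (Se1 (Se) sets effort on bond)
β2 stroke→J1  (C1: C, integral causality)
β3 stroke→J1  (prefer integral on C2)
β0 stroke→J2  (J1: last free bond brings flow in)
β1 stroke→J3  (J2: bond 0 brought effort, rest push out)
β5 stroke→I1  (only one flow-in slot at J3)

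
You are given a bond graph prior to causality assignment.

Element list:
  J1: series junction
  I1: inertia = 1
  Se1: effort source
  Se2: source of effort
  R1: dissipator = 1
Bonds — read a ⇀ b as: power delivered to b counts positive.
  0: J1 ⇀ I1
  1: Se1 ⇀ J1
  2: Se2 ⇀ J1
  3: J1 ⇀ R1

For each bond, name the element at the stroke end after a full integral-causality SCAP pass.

#1 |J1  (Se1 (Se) sets effort on bond)
#2 |J1  (Se2 fixes effort; stroke away)
#0 |I1  (prefer integral on I1)
#3 |J1  (common-f at J1 fixed by 0)

#0 |I1
#1 |J1
#2 |J1
#3 |J1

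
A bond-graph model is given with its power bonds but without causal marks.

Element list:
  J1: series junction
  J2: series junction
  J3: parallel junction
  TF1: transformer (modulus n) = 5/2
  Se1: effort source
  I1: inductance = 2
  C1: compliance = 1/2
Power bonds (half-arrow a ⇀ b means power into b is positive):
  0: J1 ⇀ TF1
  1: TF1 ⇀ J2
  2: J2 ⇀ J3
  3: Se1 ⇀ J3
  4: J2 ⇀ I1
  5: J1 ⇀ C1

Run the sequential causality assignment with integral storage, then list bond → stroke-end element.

bond 3 stroke→J3  (Se1 (Se) sets effort on bond)
bond 2 stroke→J2  (0-jn J3 has e-setter on 3)
bond 4 stroke→I1  (I1 integral (f out))
bond 1 stroke→J2  (J2 flow already set via bond 4)
bond 0 stroke→TF1  (TF1: transformer flips bond 1)
bond 5 stroke→J1  (J1 flow already set via bond 0)

#0 stroke→TF1
#1 stroke→J2
#2 stroke→J2
#3 stroke→J3
#4 stroke→I1
#5 stroke→J1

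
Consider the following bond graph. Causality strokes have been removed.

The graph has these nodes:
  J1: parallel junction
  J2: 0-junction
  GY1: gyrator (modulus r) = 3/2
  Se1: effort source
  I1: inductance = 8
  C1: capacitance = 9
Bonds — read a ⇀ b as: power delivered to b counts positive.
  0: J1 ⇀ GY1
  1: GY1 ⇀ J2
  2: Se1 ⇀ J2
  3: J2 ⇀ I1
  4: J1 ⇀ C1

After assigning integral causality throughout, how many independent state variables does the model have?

2  (C1, I1 all integral)

bond 2 →J2  (Se1 (Se) sets effort on bond)
bond 1 →GY1  (common-e at J2 fixed by 2)
bond 3 →I1  (J2: bond 2 brought effort, rest push out)
bond 0 →GY1  (GY1 both-in/both-out from 1)
bond 4 →J1  (closing 0-jn rule on J1)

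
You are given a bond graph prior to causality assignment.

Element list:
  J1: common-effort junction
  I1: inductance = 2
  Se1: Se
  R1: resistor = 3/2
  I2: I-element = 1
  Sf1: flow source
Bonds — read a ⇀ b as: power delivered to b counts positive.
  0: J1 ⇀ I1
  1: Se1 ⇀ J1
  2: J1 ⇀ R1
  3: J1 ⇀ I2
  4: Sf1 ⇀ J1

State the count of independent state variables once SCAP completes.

β1 stroke→J1  (Se1: effort source, stroke at far end)
β4 stroke→Sf1  (source Sf1 imposes f)
β0 stroke→I1  (J1 effort already set via bond 1)
β2 stroke→R1  (J1 effort already set via bond 1)
β3 stroke→I2  (0-jn J1 has e-setter on 1)

2  (I1, I2 all integral)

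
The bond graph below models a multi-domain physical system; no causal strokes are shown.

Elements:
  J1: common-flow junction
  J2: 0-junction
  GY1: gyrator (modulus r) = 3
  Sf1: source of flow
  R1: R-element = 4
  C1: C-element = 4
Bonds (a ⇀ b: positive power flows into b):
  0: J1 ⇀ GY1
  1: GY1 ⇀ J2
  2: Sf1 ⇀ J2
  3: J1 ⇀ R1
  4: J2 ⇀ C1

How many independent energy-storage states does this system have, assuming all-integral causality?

1  (C1 all integral)

b2 →Sf1  (Sf1 fixes flow; stroke at Sf1)
b4 →J2  (C1: C, integral causality)
b1 →GY1  (J2: bond 4 brought effort, rest push out)
b0 →GY1  (GY GY1: same side as bond 1)
b3 →J1  (J1: bond 0 brought flow, rest push out)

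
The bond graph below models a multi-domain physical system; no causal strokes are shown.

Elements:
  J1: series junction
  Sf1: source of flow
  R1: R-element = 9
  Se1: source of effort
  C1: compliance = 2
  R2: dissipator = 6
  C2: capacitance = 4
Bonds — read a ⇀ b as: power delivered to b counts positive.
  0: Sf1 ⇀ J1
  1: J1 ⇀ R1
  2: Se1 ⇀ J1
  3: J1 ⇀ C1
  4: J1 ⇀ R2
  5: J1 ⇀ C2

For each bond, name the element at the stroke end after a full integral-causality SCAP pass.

b0 →Sf1
b1 →J1
b2 →J1
b3 →J1
b4 →J1
b5 →J1

bond 0 stroke at Sf1  (Sf1: flow source, stroke at near end)
bond 2 stroke at J1  (Se1: effort source, stroke at far end)
bond 1 stroke at J1  (J1: bond 0 brought flow, rest push out)
bond 3 stroke at J1  (J1 flow already set via bond 0)
bond 4 stroke at J1  (J1: bond 0 brought flow, rest push out)
bond 5 stroke at J1  (1-jn J1 has f-setter on 0)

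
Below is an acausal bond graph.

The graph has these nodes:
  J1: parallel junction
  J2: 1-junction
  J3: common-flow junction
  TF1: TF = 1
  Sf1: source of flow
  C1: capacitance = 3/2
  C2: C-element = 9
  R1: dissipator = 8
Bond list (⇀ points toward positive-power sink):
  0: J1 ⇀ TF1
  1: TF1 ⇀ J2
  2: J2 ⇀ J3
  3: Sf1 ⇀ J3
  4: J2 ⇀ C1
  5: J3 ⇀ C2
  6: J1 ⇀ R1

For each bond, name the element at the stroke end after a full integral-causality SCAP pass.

#0 |TF1
#1 |J2
#2 |J3
#3 |Sf1
#4 |J2
#5 |J3
#6 |J1

b3 stroke→Sf1  (source Sf1 imposes f)
b2 stroke→J3  (J3 flow already set via bond 3)
b5 stroke→J3  (1-jn J3 has f-setter on 3)
b1 stroke→J2  (common-f at J2 fixed by 2)
b4 stroke→J2  (common-f at J2 fixed by 2)
b0 stroke→TF1  (TF1: transformer flips bond 1)
b6 stroke→J1  (J1: last free bond brings effort in)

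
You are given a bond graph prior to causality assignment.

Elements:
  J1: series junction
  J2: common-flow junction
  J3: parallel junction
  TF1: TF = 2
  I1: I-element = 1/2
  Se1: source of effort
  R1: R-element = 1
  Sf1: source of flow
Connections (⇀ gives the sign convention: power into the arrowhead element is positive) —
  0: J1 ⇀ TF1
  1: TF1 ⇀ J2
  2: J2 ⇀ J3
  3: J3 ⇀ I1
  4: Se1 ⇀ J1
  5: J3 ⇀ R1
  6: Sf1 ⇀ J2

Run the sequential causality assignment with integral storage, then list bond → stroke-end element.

b0 stroke→TF1
b1 stroke→J2
b2 stroke→J2
b3 stroke→I1
b4 stroke→J1
b5 stroke→J3
b6 stroke→Sf1

β4 |J1  (Se1 fixes effort; stroke away)
β6 |Sf1  (Sf1: flow source, stroke at near end)
β0 |TF1  (only one flow-in slot at J1)
β1 |J2  (common-f at J2 fixed by 6)
β2 |J2  (J2: bond 6 brought flow, rest push out)
β3 |I1  (I1 integral (f out))
β5 |J3  (J3 needs exactly one e-in)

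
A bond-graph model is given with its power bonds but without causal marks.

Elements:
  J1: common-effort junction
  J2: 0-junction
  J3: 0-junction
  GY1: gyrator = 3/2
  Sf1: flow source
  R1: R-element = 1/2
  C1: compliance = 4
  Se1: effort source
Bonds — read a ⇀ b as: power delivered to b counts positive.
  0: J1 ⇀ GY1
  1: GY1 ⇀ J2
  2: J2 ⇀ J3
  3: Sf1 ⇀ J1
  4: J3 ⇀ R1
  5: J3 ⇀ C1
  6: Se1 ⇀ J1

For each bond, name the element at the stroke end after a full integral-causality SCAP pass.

#0 stroke at GY1
#1 stroke at GY1
#2 stroke at J2
#3 stroke at Sf1
#4 stroke at R1
#5 stroke at J3
#6 stroke at J1

b3 stroke at Sf1  (Sf1 fixes flow; stroke at Sf1)
b6 stroke at J1  (Se1: effort source, stroke at far end)
b0 stroke at GY1  (0-jn J1 has e-setter on 6)
b1 stroke at GY1  (GY GY1: same side as bond 0)
b2 stroke at J2  (J2 needs exactly one e-in)
b5 stroke at J3  (C1 outputs effort q/C1)
b4 stroke at R1  (0-jn J3 has e-setter on 5)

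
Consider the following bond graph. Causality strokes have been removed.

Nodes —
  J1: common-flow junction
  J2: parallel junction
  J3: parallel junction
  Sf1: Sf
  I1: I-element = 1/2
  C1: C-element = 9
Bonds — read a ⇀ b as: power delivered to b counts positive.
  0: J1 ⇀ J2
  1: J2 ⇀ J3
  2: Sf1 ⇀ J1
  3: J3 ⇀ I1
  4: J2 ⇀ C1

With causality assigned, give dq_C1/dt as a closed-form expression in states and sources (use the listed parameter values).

dq_C1/dt = F_Sf1 - 2*p_I1

β2 →Sf1  (Sf1 fixes flow; stroke at Sf1)
β0 →J1  (J1: bond 2 brought flow, rest push out)
β3 →I1  (prefer integral on I1)
β1 →J3  (J3: last free bond brings effort in)
β4 →J2  (J2: last free bond brings effort in)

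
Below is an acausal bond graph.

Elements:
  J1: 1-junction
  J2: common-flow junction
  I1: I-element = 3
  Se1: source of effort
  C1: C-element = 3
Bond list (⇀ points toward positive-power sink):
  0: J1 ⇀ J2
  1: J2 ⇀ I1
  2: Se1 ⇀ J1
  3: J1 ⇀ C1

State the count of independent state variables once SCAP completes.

2  (C1, I1 all integral)

β2 →J1  (Se1 fixes effort; stroke away)
β1 →I1  (I1 outputs flow p/I1)
β0 →J2  (1-jn J2 has f-setter on 1)
β3 →J1  (J1: bond 0 brought flow, rest push out)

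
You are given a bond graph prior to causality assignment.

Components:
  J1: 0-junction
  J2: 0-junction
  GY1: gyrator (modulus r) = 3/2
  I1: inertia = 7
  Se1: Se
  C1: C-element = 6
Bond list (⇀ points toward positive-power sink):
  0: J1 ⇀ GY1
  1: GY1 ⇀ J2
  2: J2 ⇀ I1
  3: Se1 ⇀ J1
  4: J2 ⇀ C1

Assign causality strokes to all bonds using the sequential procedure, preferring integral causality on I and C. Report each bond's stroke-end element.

β3 stroke at J1  (source Se1 imposes e)
β0 stroke at GY1  (common-e at J1 fixed by 3)
β1 stroke at GY1  (GY1: gyrator matches bond 0)
β2 stroke at I1  (I1: I, integral causality)
β4 stroke at J2  (closing 0-jn rule on J2)

#0 stroke→GY1
#1 stroke→GY1
#2 stroke→I1
#3 stroke→J1
#4 stroke→J2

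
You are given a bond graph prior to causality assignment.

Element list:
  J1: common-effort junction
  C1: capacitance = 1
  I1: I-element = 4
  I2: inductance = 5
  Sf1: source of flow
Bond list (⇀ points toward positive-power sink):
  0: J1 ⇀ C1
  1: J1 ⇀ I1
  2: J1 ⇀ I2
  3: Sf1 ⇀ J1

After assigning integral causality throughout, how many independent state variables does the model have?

3  (C1, I1, I2 all integral)

b3 |Sf1  (Sf1 (Sf) sets flow on bond)
b0 |J1  (C1 outputs effort q/C1)
b1 |I1  (J1 effort already set via bond 0)
b2 |I2  (J1: bond 0 brought effort, rest push out)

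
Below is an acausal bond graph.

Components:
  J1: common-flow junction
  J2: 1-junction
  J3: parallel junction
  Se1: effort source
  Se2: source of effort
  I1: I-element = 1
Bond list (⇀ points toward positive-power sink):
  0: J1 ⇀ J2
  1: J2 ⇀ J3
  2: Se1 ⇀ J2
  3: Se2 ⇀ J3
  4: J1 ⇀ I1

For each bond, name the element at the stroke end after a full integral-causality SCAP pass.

β2 stroke at J2  (Se1: effort source, stroke at far end)
β3 stroke at J3  (Se2 fixes effort; stroke away)
β1 stroke at J2  (J3 effort already set via bond 3)
β0 stroke at J1  (J2: last free bond brings flow in)
β4 stroke at I1  (J1 needs exactly one f-in)

b0 stroke at J1
b1 stroke at J2
b2 stroke at J2
b3 stroke at J3
b4 stroke at I1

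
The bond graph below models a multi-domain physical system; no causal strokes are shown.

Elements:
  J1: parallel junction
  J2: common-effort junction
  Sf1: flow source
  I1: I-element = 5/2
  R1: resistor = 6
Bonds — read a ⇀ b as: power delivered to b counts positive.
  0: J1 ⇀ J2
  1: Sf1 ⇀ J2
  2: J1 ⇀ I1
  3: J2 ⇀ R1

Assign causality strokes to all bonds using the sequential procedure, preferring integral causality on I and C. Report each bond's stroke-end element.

b0 stroke→J1
b1 stroke→Sf1
b2 stroke→I1
b3 stroke→J2

bond 1 →Sf1  (Sf1 fixes flow; stroke at Sf1)
bond 2 →I1  (I1 integral (f out))
bond 0 →J1  (J1 needs exactly one e-in)
bond 3 →J2  (J2 needs exactly one e-in)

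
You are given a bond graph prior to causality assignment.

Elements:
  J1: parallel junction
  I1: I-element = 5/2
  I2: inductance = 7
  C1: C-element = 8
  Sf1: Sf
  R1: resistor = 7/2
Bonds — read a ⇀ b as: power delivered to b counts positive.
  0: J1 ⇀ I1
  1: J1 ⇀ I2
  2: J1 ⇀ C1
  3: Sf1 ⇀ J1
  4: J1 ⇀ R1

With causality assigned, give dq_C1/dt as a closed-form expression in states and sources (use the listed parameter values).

dq_C1/dt = F_Sf1 - 2*p_I1/5 - p_I2/7 - q_C1/28

β3 stroke→Sf1  (Sf1 fixes flow; stroke at Sf1)
β0 stroke→I1  (I1 integral (f out))
β1 stroke→I2  (I2 integral (f out))
β2 stroke→J1  (C1 integral (e out))
β4 stroke→R1  (J1 effort already set via bond 2)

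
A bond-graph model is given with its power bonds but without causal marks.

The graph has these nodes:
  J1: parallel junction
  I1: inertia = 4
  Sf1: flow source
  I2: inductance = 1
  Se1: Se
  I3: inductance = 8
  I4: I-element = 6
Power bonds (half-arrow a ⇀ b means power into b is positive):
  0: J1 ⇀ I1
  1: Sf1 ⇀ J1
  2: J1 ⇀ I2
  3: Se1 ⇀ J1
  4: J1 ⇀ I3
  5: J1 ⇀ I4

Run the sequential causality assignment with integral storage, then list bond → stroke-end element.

#0 stroke at I1
#1 stroke at Sf1
#2 stroke at I2
#3 stroke at J1
#4 stroke at I3
#5 stroke at I4

b1 stroke at Sf1  (Sf1 (Sf) sets flow on bond)
b3 stroke at J1  (Se1: effort source, stroke at far end)
b0 stroke at I1  (J1: bond 3 brought effort, rest push out)
b2 stroke at I2  (common-e at J1 fixed by 3)
b4 stroke at I3  (common-e at J1 fixed by 3)
b5 stroke at I4  (0-jn J1 has e-setter on 3)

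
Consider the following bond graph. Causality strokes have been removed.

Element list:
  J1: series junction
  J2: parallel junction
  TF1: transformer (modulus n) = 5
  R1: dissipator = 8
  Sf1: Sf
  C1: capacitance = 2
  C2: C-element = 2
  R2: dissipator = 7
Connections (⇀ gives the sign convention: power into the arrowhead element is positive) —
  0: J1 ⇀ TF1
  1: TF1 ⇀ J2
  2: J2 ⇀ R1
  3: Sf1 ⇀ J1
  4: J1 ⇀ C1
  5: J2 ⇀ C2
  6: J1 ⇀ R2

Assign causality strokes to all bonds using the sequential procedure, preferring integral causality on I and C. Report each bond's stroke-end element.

b3 stroke→Sf1  (Sf1: flow source, stroke at near end)
b0 stroke→J1  (J1: bond 3 brought flow, rest push out)
b4 stroke→J1  (J1 flow already set via bond 3)
b6 stroke→J1  (J1: bond 3 brought flow, rest push out)
b1 stroke→TF1  (TF1: transformer flips bond 0)
b5 stroke→J2  (C2 integral (e out))
b2 stroke→R1  (J2 effort already set via bond 5)

#0 stroke→J1
#1 stroke→TF1
#2 stroke→R1
#3 stroke→Sf1
#4 stroke→J1
#5 stroke→J2
#6 stroke→J1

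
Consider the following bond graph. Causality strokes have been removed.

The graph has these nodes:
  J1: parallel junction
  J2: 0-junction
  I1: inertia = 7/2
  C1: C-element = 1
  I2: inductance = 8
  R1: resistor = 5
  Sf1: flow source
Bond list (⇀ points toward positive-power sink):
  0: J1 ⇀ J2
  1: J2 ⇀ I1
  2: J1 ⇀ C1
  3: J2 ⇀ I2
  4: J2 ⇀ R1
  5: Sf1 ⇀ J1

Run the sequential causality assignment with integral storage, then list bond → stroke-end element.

β5 |Sf1  (Sf1 fixes flow; stroke at Sf1)
β1 |I1  (prefer integral on I1)
β2 |J1  (C1 integral (e out))
β0 |J2  (common-e at J1 fixed by 2)
β3 |I2  (0-jn J2 has e-setter on 0)
β4 |R1  (J2: bond 0 brought effort, rest push out)

bond 0 stroke at J2
bond 1 stroke at I1
bond 2 stroke at J1
bond 3 stroke at I2
bond 4 stroke at R1
bond 5 stroke at Sf1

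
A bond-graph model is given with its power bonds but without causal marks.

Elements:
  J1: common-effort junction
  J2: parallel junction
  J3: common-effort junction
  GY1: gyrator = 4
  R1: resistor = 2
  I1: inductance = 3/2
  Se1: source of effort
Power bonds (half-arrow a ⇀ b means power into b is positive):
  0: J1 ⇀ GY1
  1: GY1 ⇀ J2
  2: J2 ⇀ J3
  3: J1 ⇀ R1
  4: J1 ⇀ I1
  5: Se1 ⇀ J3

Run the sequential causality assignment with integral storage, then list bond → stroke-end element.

#0 stroke at GY1
#1 stroke at GY1
#2 stroke at J2
#3 stroke at J1
#4 stroke at I1
#5 stroke at J3

β5 |J3  (Se1: effort source, stroke at far end)
β2 |J2  (J3: bond 5 brought effort, rest push out)
β1 |GY1  (J2: bond 2 brought effort, rest push out)
β0 |GY1  (through GY1, causality inverts; strokes same side of GY1)
β4 |I1  (prefer integral on I1)
β3 |J1  (J1: last free bond brings effort in)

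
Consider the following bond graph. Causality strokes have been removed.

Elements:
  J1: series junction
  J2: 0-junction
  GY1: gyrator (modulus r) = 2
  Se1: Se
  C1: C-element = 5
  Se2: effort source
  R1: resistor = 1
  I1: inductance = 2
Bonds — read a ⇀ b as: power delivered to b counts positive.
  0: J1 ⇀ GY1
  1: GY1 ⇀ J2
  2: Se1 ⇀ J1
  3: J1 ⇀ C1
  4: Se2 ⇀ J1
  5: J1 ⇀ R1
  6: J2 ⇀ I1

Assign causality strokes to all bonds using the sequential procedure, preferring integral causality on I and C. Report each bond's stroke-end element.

β2 |J1  (source Se1 imposes e)
β4 |J1  (source Se2 imposes e)
β3 |J1  (C1 integral (e out))
β6 |I1  (I1 integral (f out))
β1 |J2  (J2 needs exactly one e-in)
β0 |J1  (GY GY1: same side as bond 1)
β5 |R1  (closing 1-jn rule on J1)

#0 stroke at J1
#1 stroke at J2
#2 stroke at J1
#3 stroke at J1
#4 stroke at J1
#5 stroke at R1
#6 stroke at I1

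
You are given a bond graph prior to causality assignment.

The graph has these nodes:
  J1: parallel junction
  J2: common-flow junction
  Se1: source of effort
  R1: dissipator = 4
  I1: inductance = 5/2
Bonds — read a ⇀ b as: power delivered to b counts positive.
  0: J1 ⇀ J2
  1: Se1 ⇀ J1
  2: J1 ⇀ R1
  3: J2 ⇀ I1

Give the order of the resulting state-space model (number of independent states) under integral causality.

1  (I1 all integral)

bond 1 stroke→J1  (Se1 (Se) sets effort on bond)
bond 0 stroke→J2  (J1 effort already set via bond 1)
bond 2 stroke→R1  (common-e at J1 fixed by 1)
bond 3 stroke→I1  (closing 1-jn rule on J2)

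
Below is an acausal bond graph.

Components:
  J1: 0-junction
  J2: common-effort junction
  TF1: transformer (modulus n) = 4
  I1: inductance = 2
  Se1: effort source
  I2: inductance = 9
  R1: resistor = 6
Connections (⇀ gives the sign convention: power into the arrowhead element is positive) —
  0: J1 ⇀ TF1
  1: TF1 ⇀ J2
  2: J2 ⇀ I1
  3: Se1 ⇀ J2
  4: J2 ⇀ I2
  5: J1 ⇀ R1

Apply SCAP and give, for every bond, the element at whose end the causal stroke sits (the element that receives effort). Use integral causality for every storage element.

b3 →J2  (Se1 fixes effort; stroke away)
b1 →TF1  (J2 effort already set via bond 3)
b2 →I1  (J2: bond 3 brought effort, rest push out)
b4 →I2  (0-jn J2 has e-setter on 3)
b0 →J1  (TF1: transformer flips bond 1)
b5 →R1  (J1: bond 0 brought effort, rest push out)

b0 |J1
b1 |TF1
b2 |I1
b3 |J2
b4 |I2
b5 |R1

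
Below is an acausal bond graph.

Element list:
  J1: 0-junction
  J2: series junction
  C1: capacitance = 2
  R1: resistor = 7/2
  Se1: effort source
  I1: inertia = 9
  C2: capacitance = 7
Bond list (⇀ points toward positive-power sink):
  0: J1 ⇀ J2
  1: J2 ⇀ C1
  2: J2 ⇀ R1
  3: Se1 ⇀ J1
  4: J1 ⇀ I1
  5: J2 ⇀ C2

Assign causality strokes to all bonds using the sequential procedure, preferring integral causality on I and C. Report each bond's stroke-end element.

#0 stroke→J2
#1 stroke→J2
#2 stroke→R1
#3 stroke→J1
#4 stroke→I1
#5 stroke→J2

β3 stroke at J1  (Se1: effort source, stroke at far end)
β0 stroke at J2  (common-e at J1 fixed by 3)
β4 stroke at I1  (common-e at J1 fixed by 3)
β1 stroke at J2  (C1: C, integral causality)
β5 stroke at J2  (C2 outputs effort q/C2)
β2 stroke at R1  (J2: last free bond brings flow in)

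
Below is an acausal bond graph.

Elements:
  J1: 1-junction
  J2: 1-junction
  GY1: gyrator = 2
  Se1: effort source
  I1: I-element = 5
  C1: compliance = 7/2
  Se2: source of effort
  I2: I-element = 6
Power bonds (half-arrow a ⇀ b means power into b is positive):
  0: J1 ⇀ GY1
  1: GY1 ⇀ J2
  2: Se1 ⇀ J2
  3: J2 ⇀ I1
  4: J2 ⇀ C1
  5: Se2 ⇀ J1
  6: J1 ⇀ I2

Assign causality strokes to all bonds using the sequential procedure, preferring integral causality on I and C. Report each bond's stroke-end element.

b2 stroke at J2  (source Se1 imposes e)
b5 stroke at J1  (source Se2 imposes e)
b3 stroke at I1  (prefer integral on I1)
b1 stroke at J2  (J2 flow already set via bond 3)
b4 stroke at J2  (J2 flow already set via bond 3)
b0 stroke at J1  (GY1 both-in/both-out from 1)
b6 stroke at I2  (only one flow-in slot at J1)

bond 0 stroke at J1
bond 1 stroke at J2
bond 2 stroke at J2
bond 3 stroke at I1
bond 4 stroke at J2
bond 5 stroke at J1
bond 6 stroke at I2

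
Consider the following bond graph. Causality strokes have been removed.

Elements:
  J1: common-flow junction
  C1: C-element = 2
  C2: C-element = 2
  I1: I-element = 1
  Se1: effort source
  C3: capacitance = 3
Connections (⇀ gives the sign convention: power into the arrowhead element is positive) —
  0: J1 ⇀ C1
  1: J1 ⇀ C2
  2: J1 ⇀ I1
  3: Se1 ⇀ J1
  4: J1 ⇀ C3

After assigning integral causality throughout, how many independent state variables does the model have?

4  (C1, C2, C3, I1 all integral)

b3 stroke at J1  (Se1 (Se) sets effort on bond)
b0 stroke at J1  (C1: C, integral causality)
b1 stroke at J1  (prefer integral on C2)
b2 stroke at I1  (prefer integral on I1)
b4 stroke at J1  (common-f at J1 fixed by 2)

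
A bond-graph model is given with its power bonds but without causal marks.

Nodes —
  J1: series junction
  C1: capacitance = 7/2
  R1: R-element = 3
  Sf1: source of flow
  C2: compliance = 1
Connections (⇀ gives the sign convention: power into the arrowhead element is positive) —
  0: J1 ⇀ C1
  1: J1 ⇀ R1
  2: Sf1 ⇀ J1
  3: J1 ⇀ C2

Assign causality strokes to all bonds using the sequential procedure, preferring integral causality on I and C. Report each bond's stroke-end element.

β0 →J1
β1 →J1
β2 →Sf1
β3 →J1

#2 stroke→Sf1  (Sf1: flow source, stroke at near end)
#0 stroke→J1  (J1: bond 2 brought flow, rest push out)
#1 stroke→J1  (J1: bond 2 brought flow, rest push out)
#3 stroke→J1  (J1 flow already set via bond 2)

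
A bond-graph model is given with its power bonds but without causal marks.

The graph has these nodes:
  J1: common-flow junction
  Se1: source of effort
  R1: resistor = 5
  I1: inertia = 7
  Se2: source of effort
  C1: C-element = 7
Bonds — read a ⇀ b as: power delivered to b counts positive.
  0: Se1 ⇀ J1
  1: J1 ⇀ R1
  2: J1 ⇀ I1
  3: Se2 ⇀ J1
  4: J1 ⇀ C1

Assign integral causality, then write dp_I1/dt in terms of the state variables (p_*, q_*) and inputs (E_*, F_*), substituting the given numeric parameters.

#0 →J1  (Se1 fixes effort; stroke away)
#3 →J1  (Se2: effort source, stroke at far end)
#2 →I1  (prefer integral on I1)
#1 →J1  (J1: bond 2 brought flow, rest push out)
#4 →J1  (1-jn J1 has f-setter on 2)

dp_I1/dt = E_Se1 + E_Se2 - 5*p_I1/7 - q_C1/7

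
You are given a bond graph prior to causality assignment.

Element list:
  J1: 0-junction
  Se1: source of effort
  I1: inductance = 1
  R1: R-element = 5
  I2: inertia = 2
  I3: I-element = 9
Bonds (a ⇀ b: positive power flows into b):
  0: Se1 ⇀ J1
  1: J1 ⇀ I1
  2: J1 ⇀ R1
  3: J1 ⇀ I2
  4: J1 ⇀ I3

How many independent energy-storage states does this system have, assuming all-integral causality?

3  (I1, I2, I3 all integral)

#0 stroke→J1  (Se1 (Se) sets effort on bond)
#1 stroke→I1  (0-jn J1 has e-setter on 0)
#2 stroke→R1  (common-e at J1 fixed by 0)
#3 stroke→I2  (J1: bond 0 brought effort, rest push out)
#4 stroke→I3  (common-e at J1 fixed by 0)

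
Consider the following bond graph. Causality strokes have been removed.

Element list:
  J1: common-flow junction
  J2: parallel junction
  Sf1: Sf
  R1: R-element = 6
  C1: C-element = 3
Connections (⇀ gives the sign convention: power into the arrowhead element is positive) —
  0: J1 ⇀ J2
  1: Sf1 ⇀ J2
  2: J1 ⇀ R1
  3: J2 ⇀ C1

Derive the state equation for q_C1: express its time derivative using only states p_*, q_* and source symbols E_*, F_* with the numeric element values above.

dq_C1/dt = F_Sf1 - q_C1/18

b1 |Sf1  (source Sf1 imposes f)
b3 |J2  (C1: C, integral causality)
b0 |J1  (J2: bond 3 brought effort, rest push out)
b2 |R1  (only one flow-in slot at J1)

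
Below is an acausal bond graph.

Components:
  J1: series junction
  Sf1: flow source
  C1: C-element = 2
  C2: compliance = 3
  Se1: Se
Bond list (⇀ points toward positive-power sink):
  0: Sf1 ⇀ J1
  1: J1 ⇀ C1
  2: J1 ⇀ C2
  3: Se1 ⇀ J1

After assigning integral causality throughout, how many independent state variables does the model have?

2  (C1, C2 all integral)

bond 0 |Sf1  (source Sf1 imposes f)
bond 3 |J1  (Se1 fixes effort; stroke away)
bond 1 |J1  (J1: bond 0 brought flow, rest push out)
bond 2 |J1  (1-jn J1 has f-setter on 0)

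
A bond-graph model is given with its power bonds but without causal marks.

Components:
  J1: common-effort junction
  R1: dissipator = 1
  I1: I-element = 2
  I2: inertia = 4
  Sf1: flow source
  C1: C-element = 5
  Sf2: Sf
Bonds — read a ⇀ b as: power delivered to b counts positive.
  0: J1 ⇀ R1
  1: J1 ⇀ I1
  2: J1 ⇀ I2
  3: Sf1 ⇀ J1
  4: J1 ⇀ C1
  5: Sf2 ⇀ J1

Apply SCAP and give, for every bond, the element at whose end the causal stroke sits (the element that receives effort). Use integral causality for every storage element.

β3 |Sf1  (Sf1 fixes flow; stroke at Sf1)
β5 |Sf2  (Sf2 (Sf) sets flow on bond)
β1 |I1  (I1 integral (f out))
β2 |I2  (I2: I, integral causality)
β4 |J1  (C1 integral (e out))
β0 |R1  (common-e at J1 fixed by 4)

b0 stroke at R1
b1 stroke at I1
b2 stroke at I2
b3 stroke at Sf1
b4 stroke at J1
b5 stroke at Sf2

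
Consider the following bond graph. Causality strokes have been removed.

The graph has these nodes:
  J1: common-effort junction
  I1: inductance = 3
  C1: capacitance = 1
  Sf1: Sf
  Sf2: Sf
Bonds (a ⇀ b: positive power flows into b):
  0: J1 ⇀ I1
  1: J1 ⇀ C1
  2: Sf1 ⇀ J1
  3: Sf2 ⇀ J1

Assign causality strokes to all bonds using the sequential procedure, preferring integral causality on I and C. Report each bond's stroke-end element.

b0 →I1
b1 →J1
b2 →Sf1
b3 →Sf2

β2 stroke→Sf1  (Sf1 fixes flow; stroke at Sf1)
β3 stroke→Sf2  (Sf2: flow source, stroke at near end)
β0 stroke→I1  (prefer integral on I1)
β1 stroke→J1  (J1 needs exactly one e-in)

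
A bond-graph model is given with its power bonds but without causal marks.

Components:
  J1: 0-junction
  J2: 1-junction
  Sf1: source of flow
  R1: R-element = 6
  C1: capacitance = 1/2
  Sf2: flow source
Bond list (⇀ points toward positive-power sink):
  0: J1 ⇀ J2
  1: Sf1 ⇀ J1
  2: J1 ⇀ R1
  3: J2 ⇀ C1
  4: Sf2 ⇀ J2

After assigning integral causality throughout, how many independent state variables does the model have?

1  (C1 all integral)

bond 1 |Sf1  (source Sf1 imposes f)
bond 4 |Sf2  (Sf2: flow source, stroke at near end)
bond 0 |J2  (common-f at J2 fixed by 4)
bond 3 |J2  (J2: bond 4 brought flow, rest push out)
bond 2 |J1  (only one effort-in slot at J1)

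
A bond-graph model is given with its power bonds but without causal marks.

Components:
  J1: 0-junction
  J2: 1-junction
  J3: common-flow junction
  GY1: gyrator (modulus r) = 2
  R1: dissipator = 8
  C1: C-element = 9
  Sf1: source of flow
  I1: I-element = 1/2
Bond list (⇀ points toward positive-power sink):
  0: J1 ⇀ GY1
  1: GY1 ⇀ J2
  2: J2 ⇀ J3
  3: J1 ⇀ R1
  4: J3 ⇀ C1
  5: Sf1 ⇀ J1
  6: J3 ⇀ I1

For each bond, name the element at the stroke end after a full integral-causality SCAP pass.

b5 |Sf1  (Sf1 fixes flow; stroke at Sf1)
b4 |J3  (C1 outputs effort q/C1)
b6 |I1  (I1 outputs flow p/I1)
b2 |J3  (common-f at J3 fixed by 6)
b1 |J2  (J2: bond 2 brought flow, rest push out)
b0 |J1  (GY1 both-in/both-out from 1)
b3 |R1  (common-e at J1 fixed by 0)

bond 0 |J1
bond 1 |J2
bond 2 |J3
bond 3 |R1
bond 4 |J3
bond 5 |Sf1
bond 6 |I1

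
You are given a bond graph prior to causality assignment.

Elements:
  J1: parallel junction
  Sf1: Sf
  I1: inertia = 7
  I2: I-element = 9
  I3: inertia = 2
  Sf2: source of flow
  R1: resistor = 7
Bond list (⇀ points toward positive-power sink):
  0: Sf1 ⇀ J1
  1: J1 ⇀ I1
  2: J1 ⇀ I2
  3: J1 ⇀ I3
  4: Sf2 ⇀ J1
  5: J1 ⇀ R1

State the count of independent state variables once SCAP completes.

β0 |Sf1  (Sf1 (Sf) sets flow on bond)
β4 |Sf2  (Sf2 (Sf) sets flow on bond)
β1 |I1  (I1 outputs flow p/I1)
β2 |I2  (prefer integral on I2)
β3 |I3  (prefer integral on I3)
β5 |J1  (J1 needs exactly one e-in)

3  (I1, I2, I3 all integral)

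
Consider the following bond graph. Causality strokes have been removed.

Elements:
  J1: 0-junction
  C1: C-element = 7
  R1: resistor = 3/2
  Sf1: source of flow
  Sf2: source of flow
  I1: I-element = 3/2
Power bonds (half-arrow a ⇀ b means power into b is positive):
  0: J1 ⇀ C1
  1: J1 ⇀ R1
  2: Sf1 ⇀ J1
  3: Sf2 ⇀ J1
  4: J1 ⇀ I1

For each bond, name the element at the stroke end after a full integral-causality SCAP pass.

b2 stroke at Sf1  (source Sf1 imposes f)
b3 stroke at Sf2  (Sf2 (Sf) sets flow on bond)
b0 stroke at J1  (C1 outputs effort q/C1)
b1 stroke at R1  (J1: bond 0 brought effort, rest push out)
b4 stroke at I1  (J1 effort already set via bond 0)

b0 →J1
b1 →R1
b2 →Sf1
b3 →Sf2
b4 →I1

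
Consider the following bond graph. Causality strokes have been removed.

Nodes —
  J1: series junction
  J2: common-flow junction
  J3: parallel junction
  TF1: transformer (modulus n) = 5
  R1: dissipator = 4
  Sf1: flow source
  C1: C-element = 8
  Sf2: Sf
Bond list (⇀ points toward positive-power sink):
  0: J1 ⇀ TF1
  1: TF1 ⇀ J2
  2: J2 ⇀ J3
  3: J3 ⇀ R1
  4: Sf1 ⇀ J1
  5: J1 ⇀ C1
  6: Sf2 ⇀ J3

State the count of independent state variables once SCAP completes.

b4 stroke→Sf1  (Sf1: flow source, stroke at near end)
b6 stroke→Sf2  (Sf2: flow source, stroke at near end)
b0 stroke→J1  (J1 flow already set via bond 4)
b5 stroke→J1  (J1: bond 4 brought flow, rest push out)
b1 stroke→TF1  (TF TF1: opposite of bond 0)
b2 stroke→J2  (J2 flow already set via bond 1)
b3 stroke→J3  (closing 0-jn rule on J3)

1  (C1 all integral)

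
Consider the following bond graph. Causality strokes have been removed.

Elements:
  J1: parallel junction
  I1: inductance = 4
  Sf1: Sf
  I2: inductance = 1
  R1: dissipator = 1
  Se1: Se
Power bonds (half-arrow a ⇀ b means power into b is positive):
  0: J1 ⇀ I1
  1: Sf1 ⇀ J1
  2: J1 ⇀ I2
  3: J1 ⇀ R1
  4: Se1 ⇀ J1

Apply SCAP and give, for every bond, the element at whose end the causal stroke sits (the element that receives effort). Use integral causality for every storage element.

bond 1 stroke at Sf1  (Sf1 fixes flow; stroke at Sf1)
bond 4 stroke at J1  (source Se1 imposes e)
bond 0 stroke at I1  (J1 effort already set via bond 4)
bond 2 stroke at I2  (J1 effort already set via bond 4)
bond 3 stroke at R1  (J1: bond 4 brought effort, rest push out)

β0 stroke→I1
β1 stroke→Sf1
β2 stroke→I2
β3 stroke→R1
β4 stroke→J1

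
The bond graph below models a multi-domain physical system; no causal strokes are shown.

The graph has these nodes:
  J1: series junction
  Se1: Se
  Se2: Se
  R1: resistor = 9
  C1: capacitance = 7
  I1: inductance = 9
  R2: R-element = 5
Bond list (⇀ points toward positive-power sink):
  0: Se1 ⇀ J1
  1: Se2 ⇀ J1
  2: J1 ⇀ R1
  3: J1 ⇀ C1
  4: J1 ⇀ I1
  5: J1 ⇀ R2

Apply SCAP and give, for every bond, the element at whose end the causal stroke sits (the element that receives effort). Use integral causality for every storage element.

#0 stroke→J1
#1 stroke→J1
#2 stroke→J1
#3 stroke→J1
#4 stroke→I1
#5 stroke→J1

bond 0 →J1  (Se1 fixes effort; stroke away)
bond 1 →J1  (Se2: effort source, stroke at far end)
bond 3 →J1  (C1 outputs effort q/C1)
bond 4 →I1  (I1: I, integral causality)
bond 2 →J1  (common-f at J1 fixed by 4)
bond 5 →J1  (J1 flow already set via bond 4)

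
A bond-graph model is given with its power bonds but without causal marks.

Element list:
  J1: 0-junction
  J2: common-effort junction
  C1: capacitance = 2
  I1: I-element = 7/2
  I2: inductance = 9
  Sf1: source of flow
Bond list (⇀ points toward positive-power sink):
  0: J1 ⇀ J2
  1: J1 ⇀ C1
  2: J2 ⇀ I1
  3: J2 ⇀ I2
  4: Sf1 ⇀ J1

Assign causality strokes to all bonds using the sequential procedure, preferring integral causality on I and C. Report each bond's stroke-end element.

β0 →J2
β1 →J1
β2 →I1
β3 →I2
β4 →Sf1

#4 stroke at Sf1  (Sf1: flow source, stroke at near end)
#1 stroke at J1  (C1 outputs effort q/C1)
#0 stroke at J2  (0-jn J1 has e-setter on 1)
#2 stroke at I1  (J2 effort already set via bond 0)
#3 stroke at I2  (common-e at J2 fixed by 0)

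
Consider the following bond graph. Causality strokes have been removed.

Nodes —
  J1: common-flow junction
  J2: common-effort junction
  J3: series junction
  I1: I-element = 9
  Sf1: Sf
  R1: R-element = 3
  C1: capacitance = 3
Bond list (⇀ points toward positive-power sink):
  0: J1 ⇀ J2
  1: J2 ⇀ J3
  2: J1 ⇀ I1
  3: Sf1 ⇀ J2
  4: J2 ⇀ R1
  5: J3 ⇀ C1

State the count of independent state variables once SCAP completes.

bond 3 |Sf1  (Sf1: flow source, stroke at near end)
bond 2 |I1  (I1: I, integral causality)
bond 0 |J1  (1-jn J1 has f-setter on 2)
bond 5 |J3  (C1 integral (e out))
bond 1 |J2  (closing 1-jn rule on J3)
bond 4 |R1  (common-e at J2 fixed by 1)

2  (C1, I1 all integral)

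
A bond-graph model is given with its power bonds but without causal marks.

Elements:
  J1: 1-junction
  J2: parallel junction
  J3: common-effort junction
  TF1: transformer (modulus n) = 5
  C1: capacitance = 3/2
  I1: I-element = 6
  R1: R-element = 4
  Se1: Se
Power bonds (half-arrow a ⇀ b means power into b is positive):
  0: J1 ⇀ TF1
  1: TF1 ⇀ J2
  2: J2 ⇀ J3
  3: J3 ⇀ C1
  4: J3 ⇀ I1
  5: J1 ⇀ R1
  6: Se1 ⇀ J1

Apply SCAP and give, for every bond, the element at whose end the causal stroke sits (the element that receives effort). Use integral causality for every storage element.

#6 |J1  (source Se1 imposes e)
#3 |J3  (C1: C, integral causality)
#2 |J2  (J3 effort already set via bond 3)
#4 |I1  (0-jn J3 has e-setter on 3)
#1 |TF1  (0-jn J2 has e-setter on 2)
#0 |J1  (through TF1, causality passes straight; one stroke at TF1)
#5 |R1  (closing 1-jn rule on J1)

β0 stroke at J1
β1 stroke at TF1
β2 stroke at J2
β3 stroke at J3
β4 stroke at I1
β5 stroke at R1
β6 stroke at J1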